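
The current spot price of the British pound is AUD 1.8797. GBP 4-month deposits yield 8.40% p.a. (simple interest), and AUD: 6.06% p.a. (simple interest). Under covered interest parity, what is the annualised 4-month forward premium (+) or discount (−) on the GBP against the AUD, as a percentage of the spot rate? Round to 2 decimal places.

-2.28%

T = 4/12 years.
F = S · g_AUD/g_GBP = 1.8797 × 1.020200/1.028000 = 1.8654377.
Annualised premium = (F − S)/S × (1/T) = (1.8654377 − 1.8797)/1.8797 ÷ (4/12) = -2.28%.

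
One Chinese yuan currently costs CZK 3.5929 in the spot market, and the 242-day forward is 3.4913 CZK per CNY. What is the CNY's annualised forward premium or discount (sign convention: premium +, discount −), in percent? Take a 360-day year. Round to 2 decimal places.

-4.21%

T = 242/360 years.
(F − S)/S = (3.4913 − 3.5929)/3.5929 = -0.0282780.
×(1/T) gives -4.21% p.a.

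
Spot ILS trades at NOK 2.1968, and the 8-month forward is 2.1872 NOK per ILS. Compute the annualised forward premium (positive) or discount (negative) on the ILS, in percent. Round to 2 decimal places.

T = 8/12 years.
ILS trades forward at -0.43700% vs spot over the period.
Annualise by dividing by T: -0.0043700 / (8/12) = -0.006555 → -0.66%.

-0.66%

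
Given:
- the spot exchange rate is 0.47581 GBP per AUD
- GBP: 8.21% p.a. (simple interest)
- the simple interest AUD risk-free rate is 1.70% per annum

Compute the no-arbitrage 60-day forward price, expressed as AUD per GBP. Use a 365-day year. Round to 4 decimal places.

2.0795

T = 60/365 years.
Growth of 1 GBP over T: 1 + 0.0821×60/365 = 1.0134959.
AUD accumulates by 1 + 0.0170×60/365 = 1.0027945.
So F = 0.47581 × 1.0134959 / 1.0027945 = 0.4808876 (GBP/AUD).
Invert for AUD per GBP: 1 / 0.4808876 = 2.0795.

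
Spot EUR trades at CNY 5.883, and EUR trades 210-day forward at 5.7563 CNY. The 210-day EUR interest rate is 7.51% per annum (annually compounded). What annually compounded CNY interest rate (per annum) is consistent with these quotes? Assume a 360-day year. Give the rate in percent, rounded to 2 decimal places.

T = 210/360 years.
By CIP, F/S equals the CNY-to-EUR growth ratio: 5.7563/5.883 = 0.9784634.
EUR growth factor: (1 + 0.0751)^(210/360) = 1.0431462.
Hence g_CNY = 1.0206804.
Annualise: 1.0206804^(360/210) − 1 = 0.035713 = 3.57%.

3.57%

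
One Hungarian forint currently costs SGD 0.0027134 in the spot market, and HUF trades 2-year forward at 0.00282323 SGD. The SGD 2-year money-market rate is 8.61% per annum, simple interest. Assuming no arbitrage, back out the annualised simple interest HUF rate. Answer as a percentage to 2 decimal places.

6.33%

T = 2 years.
F/S = 0.00282323/0.0027134 = 1.0404769 = (growth of SGD) / (growth of HUF).
SGD growth factor: 1 + 0.0861×2 = 1.172200.
That pins the HUF growth at 1.1265988.
r = (1.1265988 − 1)/2 = 0.063299 → 6.33%.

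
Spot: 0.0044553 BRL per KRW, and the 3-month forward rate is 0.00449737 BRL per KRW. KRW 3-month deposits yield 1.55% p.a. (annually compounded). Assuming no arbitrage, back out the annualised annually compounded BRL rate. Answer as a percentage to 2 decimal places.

5.44%

T = 3/12 years.
F/S = 0.00449737/0.0044553 = 1.0094427 = (growth of BRL) / (growth of KRW).
KRW growth factor: (1 + 0.0155)^(3/12) = 1.0038527.
That pins the BRL growth at 1.0133318.
Annualise: 1.0133318^(12/3) − 1 = 0.054403 = 5.44%.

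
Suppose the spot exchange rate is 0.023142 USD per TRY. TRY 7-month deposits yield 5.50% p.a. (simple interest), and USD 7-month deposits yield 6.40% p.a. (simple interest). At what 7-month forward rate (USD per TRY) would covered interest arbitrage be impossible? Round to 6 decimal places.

T = 7/12 years.
USD accumulates by 1 + 0.0640×7/12 = 1.0373333.
TRY growth factor: 1 + 0.0550×7/12 = 1.0320833.
Forward (USD per TRY) = 0.023142 × 1.0373333 / 1.0320833 = 0.02325972.

0.023260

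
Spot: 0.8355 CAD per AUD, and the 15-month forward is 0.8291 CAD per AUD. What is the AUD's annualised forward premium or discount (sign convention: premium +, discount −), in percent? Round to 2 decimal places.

T = 15/12 years.
Period premium: (0.8291 − 0.8355)/0.8355 = -0.0076601.
Annualise by dividing by T: -0.0076601 / (15/12) = -0.006128 → -0.61%.

-0.61%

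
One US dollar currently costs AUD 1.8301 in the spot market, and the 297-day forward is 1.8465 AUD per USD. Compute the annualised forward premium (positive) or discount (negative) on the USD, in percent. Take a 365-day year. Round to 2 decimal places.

+1.10%

T = 297/365 years.
Period premium: (1.8465 − 1.8301)/1.8301 = 0.0089613.
Annualise by dividing by T: 0.0089613 / (297/365) = 0.011013 → 1.10%.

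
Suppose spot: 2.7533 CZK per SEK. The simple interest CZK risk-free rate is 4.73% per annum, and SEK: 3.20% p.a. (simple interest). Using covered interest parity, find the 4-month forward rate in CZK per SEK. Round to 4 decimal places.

T = 4/12 years.
CZK growth factor: 1 + 0.0473×4/12 = 1.0157667.
SEK accumulates by 1 + 0.0320×4/12 = 1.0106667.
So F = 2.7533 × 1.0157667 / 1.0106667 = 2.767194 (CZK/SEK).

2.7672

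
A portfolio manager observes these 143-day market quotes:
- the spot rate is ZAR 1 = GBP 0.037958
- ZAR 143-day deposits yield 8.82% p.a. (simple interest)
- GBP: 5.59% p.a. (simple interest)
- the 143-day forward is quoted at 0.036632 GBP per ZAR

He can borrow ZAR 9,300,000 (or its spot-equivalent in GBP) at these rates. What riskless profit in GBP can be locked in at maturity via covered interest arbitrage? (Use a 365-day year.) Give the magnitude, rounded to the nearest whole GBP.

GBP 8,291

T = 143/365 years.
Invest the ZAR and cover forward: 9,300,000 × 1.03455507 × 0.036632 = GBP 352,449.74.
Convert at spot and invest in GBP: 9,300,000 × 0.037958 × 1.02190055 = GBP 360,740.50.
The quoted forward undervalues ZAR, so borrow ZAR, convert to GBP at spot, deposit the GBP at 5.59%, and buy ZAR forward at 0.036632 to cover the loan.
Arbitrage profit = |352,449.74 − 360,740.50| = GBP 8,291.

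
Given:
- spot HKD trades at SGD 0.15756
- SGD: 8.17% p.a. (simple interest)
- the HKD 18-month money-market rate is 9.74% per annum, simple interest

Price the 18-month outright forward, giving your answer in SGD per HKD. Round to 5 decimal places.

0.15432

T = 18/12 years.
SGD accumulates by 1 + 0.0817×18/12 = 1.122550.
Growth of 1 HKD over T: 1 + 0.0974×18/12 = 1.146100.
Forward (SGD per HKD) = 0.15756 × 1.122550 / 1.146100 = 0.1543225.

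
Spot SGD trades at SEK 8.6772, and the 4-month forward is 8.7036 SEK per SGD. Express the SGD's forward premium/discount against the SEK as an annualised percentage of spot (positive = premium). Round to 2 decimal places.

+0.91%

T = 4/12 years.
(F − S)/S = (8.7036 − 8.6772)/8.6772 = 0.0030425.
×(1/T) gives 0.91% p.a.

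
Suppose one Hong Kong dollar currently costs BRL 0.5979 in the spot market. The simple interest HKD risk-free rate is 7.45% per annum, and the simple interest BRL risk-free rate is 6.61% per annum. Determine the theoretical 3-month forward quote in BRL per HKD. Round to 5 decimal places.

0.59667

T = 3/12 years.
BRL growth factor: 1 + 0.0661×3/12 = 1.016525.
HKD accumulates by 1 + 0.0745×3/12 = 1.018625.
CIP: F = S · (grow BRL)/(grow HKD) = 0.5979 × 1.016525/1.018625 = 0.5966674 BRL per HKD.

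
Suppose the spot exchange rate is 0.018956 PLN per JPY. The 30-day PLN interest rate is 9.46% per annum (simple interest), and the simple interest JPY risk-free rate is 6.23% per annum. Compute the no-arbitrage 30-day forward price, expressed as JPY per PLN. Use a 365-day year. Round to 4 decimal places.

52.6148

T = 30/365 years.
Growth of 1 PLN over T: 1 + 0.0946×30/365 = 1.00777534.
JPY accumulates by 1 + 0.0623×30/365 = 1.00512055.
So F = 0.018956 × 1.00777534 / 1.00512055 = 0.019006068 (PLN/JPY).
Quoted the other way: 1/0.019006068 = 52.6148 JPY per PLN.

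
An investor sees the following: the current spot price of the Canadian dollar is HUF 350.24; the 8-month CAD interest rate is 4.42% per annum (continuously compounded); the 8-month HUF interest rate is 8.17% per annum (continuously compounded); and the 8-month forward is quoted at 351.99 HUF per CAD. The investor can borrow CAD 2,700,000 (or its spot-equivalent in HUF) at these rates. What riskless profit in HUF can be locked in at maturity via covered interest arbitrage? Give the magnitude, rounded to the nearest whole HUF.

T = 8/12 years.
Route A — deposit CAD, sell forward: 2,700,000 × 1.02990510473 × 351.99 = HUF 978,794,004.10.
Route B — convert at spot, deposit HUF: 2,700,000 × 350.24 × 1.05597727658 = HUF 998,582,799.64.
The quoted forward undervalues CAD, so borrow CAD, convert to HUF at spot, deposit the HUF at 8.17%, and buy CAD forward at 351.99 to cover the loan.
The gap between the two covered legs is HUF 19,788,796.

HUF 19,788,796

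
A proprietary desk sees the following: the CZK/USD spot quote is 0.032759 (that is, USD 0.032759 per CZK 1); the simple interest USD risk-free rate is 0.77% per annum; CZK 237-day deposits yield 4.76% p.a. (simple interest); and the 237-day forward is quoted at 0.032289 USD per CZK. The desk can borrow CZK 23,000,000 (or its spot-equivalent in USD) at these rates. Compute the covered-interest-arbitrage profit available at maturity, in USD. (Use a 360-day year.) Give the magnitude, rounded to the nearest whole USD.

USD 8,643

T = 237/360 years.
Invest the CZK and cover forward: 23,000,000 × 1.03133667 × 0.032289 = USD 765,919.08.
Convert at spot and invest in USD: 23,000,000 × 0.032759 × 1.00506917 = USD 757,276.40.
The quoted forward overvalues CZK, so borrow USD, buy CZK at spot, deposit the CZK at 4.76%, and sell the proceeds forward at 0.032289.
Profit = 765,919.08 − 757,276.40 = USD 8,643.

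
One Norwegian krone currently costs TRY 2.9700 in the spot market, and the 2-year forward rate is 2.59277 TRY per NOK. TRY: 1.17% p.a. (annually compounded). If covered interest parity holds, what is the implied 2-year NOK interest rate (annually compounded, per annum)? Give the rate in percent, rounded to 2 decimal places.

T = 2 years.
By CIP, F/S equals the TRY-to-NOK growth ratio: 2.59277/2.97 = 0.8729865.
TRY growth factor: (1 + 0.0117)^2 = 1.0235369.
So the NOK growth factor = 1.1724544.
r = 1.1724544^(1/2) − 1 = 0.082799 → 8.28%.

8.28%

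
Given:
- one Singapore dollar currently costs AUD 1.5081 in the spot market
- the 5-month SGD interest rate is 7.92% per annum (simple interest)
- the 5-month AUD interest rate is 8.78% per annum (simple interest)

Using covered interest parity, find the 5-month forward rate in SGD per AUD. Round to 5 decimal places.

T = 5/12 years.
AUD growth factor: 1 + 0.0878×5/12 = 1.0365833.
Growth of 1 SGD over T: 1 + 0.0792×5/12 = 1.033000.
So F = 1.5081 × 1.0365833 / 1.033000 = 1.513331 (AUD/SGD).
Quoted the other way: 1/1.513331 = 0.66079 SGD per AUD.

0.66079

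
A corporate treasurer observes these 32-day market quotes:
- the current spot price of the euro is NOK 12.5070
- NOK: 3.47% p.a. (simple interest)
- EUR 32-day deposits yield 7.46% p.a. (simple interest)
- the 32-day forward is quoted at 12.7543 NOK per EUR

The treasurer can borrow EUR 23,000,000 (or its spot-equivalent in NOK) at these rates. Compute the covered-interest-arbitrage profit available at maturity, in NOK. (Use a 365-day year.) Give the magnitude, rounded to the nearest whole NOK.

T = 32/365 years.
Route A — deposit EUR, sell forward: 23,000,000 × 1.00654027397 × 12.7543 = NOK 295,267,482.17.
Route B — convert at spot, deposit NOK: 23,000,000 × 12.5070 × 1.00304219178 = NOK 288,536,119.93.
The quoted forward overvalues EUR, so borrow NOK, buy EUR at spot, deposit the EUR at 7.46%, and sell the proceeds forward at 12.7543.
Arbitrage profit = |295,267,482.17 − 288,536,119.93| = NOK 6,731,362.

NOK 6,731,362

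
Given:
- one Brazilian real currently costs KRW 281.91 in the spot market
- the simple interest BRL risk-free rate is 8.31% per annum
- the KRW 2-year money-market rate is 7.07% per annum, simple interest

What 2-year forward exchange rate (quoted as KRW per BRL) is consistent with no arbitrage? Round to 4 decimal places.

T = 2 years.
Growth of 1 KRW over T: 1 + 0.0707×2 = 1.141400.
BRL growth factor: 1 + 0.0831×2 = 1.166200.
Forward (KRW per BRL) = 281.91 × 1.141400 / 1.166200 = 275.915001.

275.9150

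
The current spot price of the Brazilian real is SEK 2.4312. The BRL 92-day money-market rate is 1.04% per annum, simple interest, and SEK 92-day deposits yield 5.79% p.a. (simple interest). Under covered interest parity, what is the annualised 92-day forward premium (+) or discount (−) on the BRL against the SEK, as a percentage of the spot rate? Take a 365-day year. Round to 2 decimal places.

T = 92/365 years.
No-arbitrage forward: 2.4312 × 1.014594 / 1.0026214 = 2.4602317 SEK/BRL.
Annualised premium = (F − S)/S × (1/T) = (2.4602317 − 2.4312)/2.4312 ÷ (92/365) = 4.74%.

+4.74%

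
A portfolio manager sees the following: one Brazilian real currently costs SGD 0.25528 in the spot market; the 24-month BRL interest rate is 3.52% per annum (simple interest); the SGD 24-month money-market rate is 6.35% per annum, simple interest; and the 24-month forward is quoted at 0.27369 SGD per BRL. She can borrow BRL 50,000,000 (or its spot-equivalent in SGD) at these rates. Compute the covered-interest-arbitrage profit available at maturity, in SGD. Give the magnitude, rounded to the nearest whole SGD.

SGD 262,861

T = 2 years.
Keep in BRL, deliver into the forward: 50,000,000·1.070400·0.27369 = SGD 14,647,888.80.
Swap to SGD now, deposit: 50,000,000·0.25528·1.127000 = SGD 14,385,028.00.
The quoted forward overvalues BRL, so borrow SGD, buy BRL at spot, deposit the BRL at 3.52%, and sell the proceeds forward at 0.27369.
Profit = 14,647,888.80 − 14,385,028.00 = SGD 262,861.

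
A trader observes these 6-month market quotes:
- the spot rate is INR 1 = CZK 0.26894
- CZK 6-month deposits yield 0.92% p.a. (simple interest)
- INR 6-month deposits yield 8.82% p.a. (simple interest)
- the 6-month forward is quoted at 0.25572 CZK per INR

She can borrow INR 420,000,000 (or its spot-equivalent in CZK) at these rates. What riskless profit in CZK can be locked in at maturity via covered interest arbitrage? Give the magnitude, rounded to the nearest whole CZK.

T = 6/12 years.
Route A — deposit INR, sell forward: 420,000,000 × 1.044100 × 0.25572 = CZK 112,138,845.84.
Route B — convert at spot, deposit CZK: 420,000,000 × 0.26894 × 1.004600 = CZK 113,474,392.08.
The quoted forward undervalues INR, so borrow INR, convert to CZK at spot, deposit the CZK at 0.92%, and buy INR forward at 0.25572 to cover the loan.
Profit = 113,474,392.08 − 112,138,845.84 = CZK 1,335,546.

CZK 1,335,546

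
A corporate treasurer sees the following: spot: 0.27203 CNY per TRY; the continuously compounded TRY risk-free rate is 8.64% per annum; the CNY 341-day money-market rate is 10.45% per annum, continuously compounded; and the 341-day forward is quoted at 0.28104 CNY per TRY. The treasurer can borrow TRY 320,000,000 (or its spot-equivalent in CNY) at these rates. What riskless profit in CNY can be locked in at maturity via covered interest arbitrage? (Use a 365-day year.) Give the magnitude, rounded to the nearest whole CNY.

CNY 1,516,269

T = 341/365 years.
Invest the TRY and cover forward: 320,000,000 × 1.0840661272 × 0.28104 = CNY 97,493,102.20.
Convert at spot and invest in CNY: 320,000,000 × 0.27203 × 1.1025534051 = CNY 95,976,832.89.
The quoted forward overvalues TRY, so borrow CNY, buy TRY at spot, deposit the TRY at 8.64%, and sell the proceeds forward at 0.28104.
The gap between the two covered legs is CNY 1,516,269.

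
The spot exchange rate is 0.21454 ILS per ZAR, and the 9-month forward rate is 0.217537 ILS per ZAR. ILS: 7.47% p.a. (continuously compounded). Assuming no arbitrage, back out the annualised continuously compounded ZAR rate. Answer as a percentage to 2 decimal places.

T = 9/12 years.
F/S = 0.217537/0.21454 = 1.0139694 = (growth of ILS) / (growth of ZAR).
ILS growth factor: e^(0.0747×9/12) = 1.0576241.
Hence g_ZAR = 1.0430533.
Take logs: ln 1.0430533 / (9/12) = 0.056203, so 5.62%.

5.62%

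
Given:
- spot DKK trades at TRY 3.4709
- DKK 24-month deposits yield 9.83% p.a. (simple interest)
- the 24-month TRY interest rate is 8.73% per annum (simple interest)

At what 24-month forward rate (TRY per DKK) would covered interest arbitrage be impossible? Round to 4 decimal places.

T = 2 years.
Growth of 1 TRY over T: 1 + 0.0873×2 = 1.174600.
DKK accumulates by 1 + 0.0983×2 = 1.196600.
So F = 3.4709 × 1.174600 / 1.196600 = 3.407086 (TRY/DKK).

3.4071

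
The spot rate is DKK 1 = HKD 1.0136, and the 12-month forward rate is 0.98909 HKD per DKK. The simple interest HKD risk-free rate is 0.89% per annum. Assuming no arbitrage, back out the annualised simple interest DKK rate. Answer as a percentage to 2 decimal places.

T = 1 year.
F/S = 0.98909/1.0136 = 0.9758189 = (growth of HKD) / (growth of DKK).
HKD growth factor: 1 + 0.0089×1 = 1.008900.
That pins the DKK growth at 1.0339009.
r = (1.0339009 − 1)/1 = 0.033901 → 3.39%.

3.39%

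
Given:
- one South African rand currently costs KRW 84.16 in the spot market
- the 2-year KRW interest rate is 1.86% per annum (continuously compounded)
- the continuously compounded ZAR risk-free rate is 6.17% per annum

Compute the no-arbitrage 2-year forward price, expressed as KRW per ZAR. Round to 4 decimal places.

77.2093

T = 2 years.
KRW growth factor: e^(0.0186×2) = 1.03790058.
Growth of 1 ZAR over T: e^(0.0617×2) = 1.13133687.
So F = 84.16 × 1.03790058 / 1.13133687 = 77.209287 (KRW/ZAR).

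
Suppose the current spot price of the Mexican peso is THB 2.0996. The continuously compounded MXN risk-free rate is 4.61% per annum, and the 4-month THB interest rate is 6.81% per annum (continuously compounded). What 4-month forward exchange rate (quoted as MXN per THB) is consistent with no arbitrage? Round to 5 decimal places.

T = 4/12 years.
THB growth factor: e^(0.0681×4/12) = 1.0229596.
MXN accumulates by e^(0.0461×4/12) = 1.0154853.
Forward (THB per MXN) = 2.0996 × 1.0229596 / 1.0154853 = 2.115054.
Quoted the other way: 1/2.115054 = 0.47280 MXN per THB.

0.47280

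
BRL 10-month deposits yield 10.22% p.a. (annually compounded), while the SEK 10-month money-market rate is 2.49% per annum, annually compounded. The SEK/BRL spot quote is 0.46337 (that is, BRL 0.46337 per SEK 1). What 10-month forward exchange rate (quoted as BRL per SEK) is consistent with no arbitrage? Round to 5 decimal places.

0.49232

T = 10/12 years.
BRL growth factor: (1 + 0.1022)^(10/12) = 1.0844687.
SEK accumulates by (1 + 0.0249)^(10/12) = 1.0207074.
CIP: F = S · (grow BRL)/(grow SEK) = 0.46337 × 1.0844687/1.0207074 = 0.4923157 BRL per SEK.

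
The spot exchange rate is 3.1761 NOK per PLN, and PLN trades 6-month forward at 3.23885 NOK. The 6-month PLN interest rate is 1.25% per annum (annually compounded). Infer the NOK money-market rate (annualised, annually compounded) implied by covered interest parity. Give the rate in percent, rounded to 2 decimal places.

T = 6/12 years.
F/S = 3.23885/3.1761 = 1.0197569 = (growth of NOK) / (growth of PLN).
PLN growth factor: (1 + 0.0125)^(6/12) = 1.0062306.
That pins the NOK growth at 1.0261106.
Annualise: 1.0261106^(12/6) − 1 = 0.052903 = 5.29%.

5.29%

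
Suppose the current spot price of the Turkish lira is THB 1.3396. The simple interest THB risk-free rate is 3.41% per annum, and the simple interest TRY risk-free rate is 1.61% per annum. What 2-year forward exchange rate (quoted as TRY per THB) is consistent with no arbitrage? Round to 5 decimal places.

T = 2 years.
THB growth factor: 1 + 0.0341×2 = 1.068200.
Growth of 1 TRY over T: 1 + 0.0161×2 = 1.032200.
Forward (THB per TRY) = 1.3396 × 1.068200 / 1.032200 = 1.386321.
Invert for TRY per THB: 1 / 1.386321 = 0.72133.

0.72133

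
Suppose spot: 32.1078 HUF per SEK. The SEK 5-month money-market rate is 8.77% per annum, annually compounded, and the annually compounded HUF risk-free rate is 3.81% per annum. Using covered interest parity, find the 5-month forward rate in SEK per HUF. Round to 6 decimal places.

0.031757

T = 5/12 years.
HUF accumulates by (1 + 0.0381)^(5/12) = 1.0157021.
Growth of 1 SEK over T: (1 + 0.0877)^(5/12) = 1.0356479.
Forward (HUF per SEK) = 32.1078 × 1.0157021 / 1.0356479 = 31.48943.
Invert for SEK per HUF: 1 / 31.48943 = 0.031757.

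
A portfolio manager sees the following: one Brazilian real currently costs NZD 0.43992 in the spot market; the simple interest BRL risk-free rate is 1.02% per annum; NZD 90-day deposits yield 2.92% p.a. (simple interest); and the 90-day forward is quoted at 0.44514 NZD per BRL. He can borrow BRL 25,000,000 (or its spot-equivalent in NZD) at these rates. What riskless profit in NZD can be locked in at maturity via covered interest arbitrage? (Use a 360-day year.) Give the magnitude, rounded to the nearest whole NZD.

NZD 78,592

T = 90/360 years.
Keep in BRL, deliver into the forward: 25,000,000·1.002550·0.44514 = NZD 11,156,877.68.
Swap to NZD now, deposit: 25,000,000·0.43992·1.007300 = NZD 11,078,285.40.
The quoted forward overvalues BRL, so borrow NZD, buy BRL at spot, deposit the BRL at 1.02%, and sell the proceeds forward at 0.44514.
The gap between the two covered legs is NZD 78,592.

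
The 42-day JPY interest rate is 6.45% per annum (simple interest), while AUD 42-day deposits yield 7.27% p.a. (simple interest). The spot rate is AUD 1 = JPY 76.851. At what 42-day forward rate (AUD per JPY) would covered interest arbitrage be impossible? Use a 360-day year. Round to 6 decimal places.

0.013025

T = 42/360 years.
Growth of 1 JPY over T: 1 + 0.0645×42/360 = 1.007525.
Growth of 1 AUD over T: 1 + 0.0727×42/360 = 1.0084817.
CIP: F = S · (grow JPY)/(grow AUD) = 76.851 × 1.007525/1.0084817 = 76.77810 JPY per AUD.
Invert for AUD per JPY: 1 / 76.77810 = 0.013025.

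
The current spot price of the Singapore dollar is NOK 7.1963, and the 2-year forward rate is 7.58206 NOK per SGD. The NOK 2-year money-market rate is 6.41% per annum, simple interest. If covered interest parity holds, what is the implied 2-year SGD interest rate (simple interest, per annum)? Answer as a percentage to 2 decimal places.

3.54%

T = 2 years.
CIP gives F = S · g_NOK/g_SGD, so g_NOK/g_SGD = 7.58206/7.1963 = 1.0536053.
NOK growth factor: 1 + 0.0641×2 = 1.128200.
Hence g_SGD = 1.0707995.
r = (1.0707995 − 1)/2 = 0.035400 → 3.54%.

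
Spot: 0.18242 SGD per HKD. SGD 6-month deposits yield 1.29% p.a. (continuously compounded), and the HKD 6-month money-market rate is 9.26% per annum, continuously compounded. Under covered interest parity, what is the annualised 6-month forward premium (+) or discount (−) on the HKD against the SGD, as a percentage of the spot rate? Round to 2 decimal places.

T = 6/12 years.
No-arbitrage forward: 0.18242 × 1.0064708 / 1.0473886 = 0.17529349 SGD/HKD.
(F − S)/S ÷ T = (0.17529349 − 0.18242)/0.18242/(6/12) = -0.078133 → -7.81%.

-7.81%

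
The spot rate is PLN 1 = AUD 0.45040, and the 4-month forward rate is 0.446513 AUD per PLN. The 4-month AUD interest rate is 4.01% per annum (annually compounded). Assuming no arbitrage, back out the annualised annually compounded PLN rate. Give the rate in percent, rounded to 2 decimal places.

T = 4/12 years.
CIP gives F = S · g_AUD/g_PLN, so g_AUD/g_PLN = 0.446513/0.4504 = 0.9913699.
The AUD side grows by (1 + 0.0401)^(4/12) = 1.0131919.
So the PLN growth factor = 1.022012.
r = 1.022012^(12/4) − 1 = 0.067500 → 6.75%.

6.75%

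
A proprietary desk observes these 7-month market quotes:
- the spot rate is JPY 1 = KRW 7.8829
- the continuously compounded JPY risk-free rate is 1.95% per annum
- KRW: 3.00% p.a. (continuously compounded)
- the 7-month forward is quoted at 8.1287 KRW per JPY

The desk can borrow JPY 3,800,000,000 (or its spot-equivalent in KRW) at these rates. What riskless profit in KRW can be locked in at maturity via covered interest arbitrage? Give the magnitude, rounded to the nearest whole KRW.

KRW 758,582,447

T = 7/12 years.
Route A — deposit JPY, sell forward: 3,800,000,000 × 1.011439941315 × 8.1287 = KRW 31,242,429,033.68.
Route B — convert at spot, deposit KRW: 3,800,000,000 × 7.8829 × 1.017654022151 = KRW 30,483,846,586.61.
The quoted forward overvalues JPY, so borrow KRW, buy JPY at spot, deposit the JPY at 1.95%, and sell the proceeds forward at 8.1287.
Profit = 31,242,429,033.68 − 30,483,846,586.61 = KRW 758,582,447.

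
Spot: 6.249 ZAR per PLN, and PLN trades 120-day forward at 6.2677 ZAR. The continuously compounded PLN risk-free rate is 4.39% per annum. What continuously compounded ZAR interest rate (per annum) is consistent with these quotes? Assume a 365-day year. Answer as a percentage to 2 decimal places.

T = 120/365 years.
By CIP, F/S equals the ZAR-to-PLN growth ratio: 6.2677/6.249 = 1.0029925.
PLN growth factor: e^(0.0439×120/365) = 1.0145375.
That pins the ZAR growth at 1.0175735.
Take logs: ln 1.0175735 / (120/365) = 0.052988, so 5.30%.

5.30%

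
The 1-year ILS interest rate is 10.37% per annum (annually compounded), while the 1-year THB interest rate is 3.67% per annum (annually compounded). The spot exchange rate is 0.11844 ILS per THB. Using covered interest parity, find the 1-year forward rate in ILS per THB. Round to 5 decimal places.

T = 1 year.
ILS growth factor: (1 + 0.1037)^1 = 1.103700.
Growth of 1 THB over T: (1 + 0.0367)^1 = 1.036700.
So F = 0.11844 × 1.103700 / 1.036700 = 0.1260946 (ILS/THB).

0.12609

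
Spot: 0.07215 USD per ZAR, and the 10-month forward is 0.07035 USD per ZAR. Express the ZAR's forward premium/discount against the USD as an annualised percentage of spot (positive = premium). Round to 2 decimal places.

-2.99%

T = 10/12 years.
Period premium: (0.07035 − 0.07215)/0.07215 = -0.0249480.
×(1/T) gives -2.99% p.a.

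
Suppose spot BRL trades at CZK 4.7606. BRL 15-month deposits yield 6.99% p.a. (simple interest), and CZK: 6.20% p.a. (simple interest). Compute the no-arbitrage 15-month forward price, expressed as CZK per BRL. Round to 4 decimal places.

T = 15/12 years.
Growth of 1 CZK over T: 1 + 0.0620×15/12 = 1.077500.
Growth of 1 BRL over T: 1 + 0.0699×15/12 = 1.087375.
So F = 4.7606 × 1.077500 / 1.087375 = 4.717367 (CZK/BRL).

4.7174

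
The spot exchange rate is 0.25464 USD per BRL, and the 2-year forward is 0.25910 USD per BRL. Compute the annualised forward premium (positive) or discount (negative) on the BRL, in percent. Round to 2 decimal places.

+0.88%

T = 2 years.
BRL trades forward at +1.75149% vs spot over the period.
Annualise by dividing by T: 0.0175149 / 2 = 0.008757 → 0.88%.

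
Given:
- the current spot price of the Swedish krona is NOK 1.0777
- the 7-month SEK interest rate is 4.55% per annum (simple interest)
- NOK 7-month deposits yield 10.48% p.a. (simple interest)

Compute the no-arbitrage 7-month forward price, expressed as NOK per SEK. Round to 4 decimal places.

T = 7/12 years.
NOK accumulates by 1 + 0.1048×7/12 = 1.0611333.
Growth of 1 SEK over T: 1 + 0.0455×7/12 = 1.0265417.
Forward (NOK per SEK) = 1.0777 × 1.0611333 / 1.0265417 = 1.114015.

1.1140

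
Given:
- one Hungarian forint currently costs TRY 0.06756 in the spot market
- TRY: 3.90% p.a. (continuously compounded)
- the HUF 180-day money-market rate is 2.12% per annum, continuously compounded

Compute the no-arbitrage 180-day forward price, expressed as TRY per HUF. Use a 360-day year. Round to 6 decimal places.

0.068164

T = 180/360 years.
TRY accumulates by e^(0.0390×180/360) = 1.0196914.
Growth of 1 HUF over T: e^(0.0212×180/360) = 1.0106564.
CIP: F = S · (grow TRY)/(grow HUF) = 0.06756 × 1.0196914/1.0106564 = 0.06816397 TRY per HUF.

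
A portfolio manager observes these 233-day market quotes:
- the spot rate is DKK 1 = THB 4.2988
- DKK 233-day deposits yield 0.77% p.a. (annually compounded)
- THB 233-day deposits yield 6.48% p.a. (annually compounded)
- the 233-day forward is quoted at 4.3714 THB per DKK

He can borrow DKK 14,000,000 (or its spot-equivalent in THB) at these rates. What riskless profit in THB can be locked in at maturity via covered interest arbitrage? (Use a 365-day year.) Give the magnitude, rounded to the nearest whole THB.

THB 1,144,364

T = 233/365 years.
Invest the DKK and cover forward: 14,000,000 × 1.0049085225 × 4.3714 = THB 61,499,999.61.
Convert at spot and invest in THB: 14,000,000 × 4.2988 × 1.0408945221 = THB 62,644,363.20.
The quoted forward undervalues DKK, so borrow DKK, convert to THB at spot, deposit the THB at 6.48%, and buy DKK forward at 4.3714 to cover the loan.
Arbitrage profit = |61,499,999.61 − 62,644,363.20| = THB 1,144,364.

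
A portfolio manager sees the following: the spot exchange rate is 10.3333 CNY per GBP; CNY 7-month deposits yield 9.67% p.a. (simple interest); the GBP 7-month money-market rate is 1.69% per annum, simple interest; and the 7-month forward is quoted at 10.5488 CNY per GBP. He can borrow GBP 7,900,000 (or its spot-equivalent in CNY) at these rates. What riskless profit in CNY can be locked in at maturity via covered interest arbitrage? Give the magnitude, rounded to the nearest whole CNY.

T = 7/12 years.
Route A — deposit GBP, sell forward: 7,900,000 × 1.0098583333 × 10.5488 = CNY 84,157,069.33.
Route B — convert at spot, deposit CNY: 7,900,000 × 10.3333 × 1.0564083333 = CNY 86,237,855.42.
The quoted forward undervalues GBP, so borrow GBP, convert to CNY at spot, deposit the CNY at 9.67%, and buy GBP forward at 10.5488 to cover the loan.
Arbitrage profit = |84,157,069.33 − 86,237,855.42| = CNY 2,080,786.

CNY 2,080,786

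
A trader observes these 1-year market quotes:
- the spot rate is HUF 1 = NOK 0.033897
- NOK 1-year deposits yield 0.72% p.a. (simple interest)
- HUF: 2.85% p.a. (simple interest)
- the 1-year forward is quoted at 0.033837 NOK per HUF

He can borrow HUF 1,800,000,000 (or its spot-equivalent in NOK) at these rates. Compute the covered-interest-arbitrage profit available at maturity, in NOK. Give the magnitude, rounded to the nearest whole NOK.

T = 1 year.
Route A — deposit HUF, sell forward: 1,800,000,000 × 1.028500 × 0.033837 = NOK 62,642,438.10.
Route B — convert at spot, deposit NOK: 1,800,000,000 × 0.033897 × 1.007200 = NOK 61,453,905.12.
The quoted forward overvalues HUF, so borrow NOK, buy HUF at spot, deposit the HUF at 2.85%, and sell the proceeds forward at 0.033837.
Arbitrage profit = |62,642,438.10 − 61,453,905.12| = NOK 1,188,533.

NOK 1,188,533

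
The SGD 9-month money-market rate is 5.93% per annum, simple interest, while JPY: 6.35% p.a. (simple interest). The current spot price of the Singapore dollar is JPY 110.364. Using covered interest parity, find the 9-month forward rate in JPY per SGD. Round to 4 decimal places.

110.6968

T = 9/12 years.
JPY accumulates by 1 + 0.0635×9/12 = 1.047625.
Growth of 1 SGD over T: 1 + 0.0593×9/12 = 1.044475.
CIP: F = S · (grow JPY)/(grow SGD) = 110.364 × 1.047625/1.044475 = 110.696843 JPY per SGD.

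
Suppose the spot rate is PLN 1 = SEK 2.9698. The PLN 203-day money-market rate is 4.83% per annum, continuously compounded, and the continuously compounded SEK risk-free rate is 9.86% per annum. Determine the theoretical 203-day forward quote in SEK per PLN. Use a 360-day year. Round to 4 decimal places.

3.0552

T = 203/360 years.
SEK growth factor: e^(0.0986×203/360) = 1.0571741.
Growth of 1 PLN over T: e^(0.0483×203/360) = 1.0276101.
Forward (SEK per PLN) = 2.9698 × 1.0571741 / 1.0276101 = 3.055240.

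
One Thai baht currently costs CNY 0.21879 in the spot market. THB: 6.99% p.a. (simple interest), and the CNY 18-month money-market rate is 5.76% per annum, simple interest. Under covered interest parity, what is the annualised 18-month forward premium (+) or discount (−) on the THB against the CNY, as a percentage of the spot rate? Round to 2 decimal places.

-1.11%

T = 18/12 years.
F = S · g_CNY/g_THB = 0.21879 × 1.086400/1.104850 = 0.21513640.
Annualised premium = (F − S)/S × (1/T) = (0.21513640 − 0.21879)/0.21879 ÷ (18/12) = -1.11%.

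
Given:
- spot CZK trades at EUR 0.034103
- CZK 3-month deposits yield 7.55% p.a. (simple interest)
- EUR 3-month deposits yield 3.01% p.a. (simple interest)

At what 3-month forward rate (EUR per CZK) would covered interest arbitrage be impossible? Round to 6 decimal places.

0.033723

T = 3/12 years.
EUR growth factor: 1 + 0.0301×3/12 = 1.007525.
Growth of 1 CZK over T: 1 + 0.0755×3/12 = 1.018875.
CIP: F = S · (grow EUR)/(grow CZK) = 0.034103 × 1.007525/1.018875 = 0.03372310 EUR per CZK.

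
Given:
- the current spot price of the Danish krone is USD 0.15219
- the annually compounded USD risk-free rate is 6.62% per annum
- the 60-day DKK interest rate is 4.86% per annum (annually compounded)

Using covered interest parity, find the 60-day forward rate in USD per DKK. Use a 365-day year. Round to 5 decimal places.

0.15261

T = 60/365 years.
USD accumulates by (1 + 0.0662)^(60/365) = 1.0105928.
DKK growth factor: (1 + 0.0486)^(60/365) = 1.0078315.
So F = 0.15219 × 1.0105928 / 1.0078315 = 0.1526070 (USD/DKK).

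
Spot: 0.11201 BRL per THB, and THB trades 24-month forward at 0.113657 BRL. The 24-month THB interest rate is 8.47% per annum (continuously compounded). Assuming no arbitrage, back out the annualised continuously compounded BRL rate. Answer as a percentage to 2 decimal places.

T = 2 years.
F/S = 0.113657/0.11201 = 1.0147040 = (growth of BRL) / (growth of THB).
The THB side grows by e^(0.0847×2) = 1.1845939.
So the BRL growth factor = 1.2020122.
r = ln(1.2020122)/2 = 0.091998 → 9.20%.

9.20%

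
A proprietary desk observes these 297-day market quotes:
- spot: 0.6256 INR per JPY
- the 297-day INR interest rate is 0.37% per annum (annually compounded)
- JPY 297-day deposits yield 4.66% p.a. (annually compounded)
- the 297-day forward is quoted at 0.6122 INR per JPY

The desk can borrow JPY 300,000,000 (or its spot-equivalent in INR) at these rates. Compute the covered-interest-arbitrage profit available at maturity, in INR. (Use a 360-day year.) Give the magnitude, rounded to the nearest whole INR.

INR 2,439,823

T = 297/360 years.
Route A — deposit JPY, sell forward: 300,000,000 × 1.03829103122 × 0.6122 = INR 190,692,530.79.
Route B — convert at spot, deposit INR: 300,000,000 × 0.6256 × 1.00305151318 = INR 188,252,707.99.
The quoted forward overvalues JPY, so borrow INR, buy JPY at spot, deposit the JPY at 4.66%, and sell the proceeds forward at 0.6122.
Profit = 190,692,530.79 − 188,252,707.99 = INR 2,439,823.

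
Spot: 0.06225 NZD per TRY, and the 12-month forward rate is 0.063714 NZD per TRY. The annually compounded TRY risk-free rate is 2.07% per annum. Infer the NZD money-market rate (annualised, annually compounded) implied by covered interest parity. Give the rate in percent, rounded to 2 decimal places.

4.47%

T = 1 year.
F/S = 0.063714/0.06225 = 1.0235181 = (growth of NZD) / (growth of TRY).
TRY growth factor: (1 + 0.0207)^1 = 1.020700.
So the NZD growth factor = 1.0447049.
Annualise: 1.0447049^(1/1) − 1 = 0.044705 = 4.47%.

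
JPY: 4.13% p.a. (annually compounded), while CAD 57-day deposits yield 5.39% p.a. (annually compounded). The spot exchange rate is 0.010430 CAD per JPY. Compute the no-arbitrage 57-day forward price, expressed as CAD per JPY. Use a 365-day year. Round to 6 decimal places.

0.010450

T = 57/365 years.
CAD accumulates by (1 + 0.0539)^(57/365) = 1.0082319.
JPY accumulates by (1 + 0.0413)^(57/365) = 1.006340.
So F = 0.01043 × 1.0082319 / 1.006340 = 0.01044961 (CAD/JPY).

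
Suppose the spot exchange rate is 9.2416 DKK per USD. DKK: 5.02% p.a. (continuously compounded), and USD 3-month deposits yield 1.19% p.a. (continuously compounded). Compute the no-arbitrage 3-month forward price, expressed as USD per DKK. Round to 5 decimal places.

0.10718

T = 3/12 years.
DKK growth factor: e^(0.0502×3/12) = 1.0126291.
USD growth factor: e^(0.0119×3/12) = 1.0029794.
CIP: F = S · (grow DKK)/(grow USD) = 9.2416 × 1.0126291/1.0029794 = 9.330514 DKK per USD.
Invert for USD per DKK: 1 / 9.330514 = 0.10718.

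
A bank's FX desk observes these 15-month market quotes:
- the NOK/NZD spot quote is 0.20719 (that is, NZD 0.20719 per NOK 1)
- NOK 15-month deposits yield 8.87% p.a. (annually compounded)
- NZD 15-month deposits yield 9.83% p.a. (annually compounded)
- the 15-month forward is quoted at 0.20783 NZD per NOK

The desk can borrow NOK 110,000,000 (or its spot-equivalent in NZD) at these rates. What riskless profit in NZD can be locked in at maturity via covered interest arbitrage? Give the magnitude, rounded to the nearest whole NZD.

T = 15/12 years.
Invest the NOK and cover forward: 110,000,000 × 1.1120780752 × 0.20783 = NZD 25,423,550.50.
Convert at spot and invest in NZD: 110,000,000 × 0.20719 × 1.124349237 = NZD 25,624,931.03.
The quoted forward undervalues NOK, so borrow NOK, convert to NZD at spot, deposit the NZD at 9.83%, and buy NOK forward at 0.20783 to cover the loan.
Arbitrage profit = |25,423,550.50 − 25,624,931.03| = NZD 201,381.

NZD 201,381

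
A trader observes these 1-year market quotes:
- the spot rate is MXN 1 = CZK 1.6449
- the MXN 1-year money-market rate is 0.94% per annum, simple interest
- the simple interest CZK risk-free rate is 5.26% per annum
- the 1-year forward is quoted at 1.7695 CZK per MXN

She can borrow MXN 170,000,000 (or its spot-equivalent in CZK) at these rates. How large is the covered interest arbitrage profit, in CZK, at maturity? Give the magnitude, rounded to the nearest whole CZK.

CZK 9,300,965

T = 1 year.
Invest the MXN and cover forward: 170,000,000 × 1.009400 × 1.7695 = CZK 303,642,661.00.
Convert at spot and invest in CZK: 170,000,000 × 1.6449 × 1.052600 = CZK 294,341,695.80.
The quoted forward overvalues MXN, so borrow CZK, buy MXN at spot, deposit the MXN at 0.94%, and sell the proceeds forward at 1.7695.
Arbitrage profit = |303,642,661.00 − 294,341,695.80| = CZK 9,300,965.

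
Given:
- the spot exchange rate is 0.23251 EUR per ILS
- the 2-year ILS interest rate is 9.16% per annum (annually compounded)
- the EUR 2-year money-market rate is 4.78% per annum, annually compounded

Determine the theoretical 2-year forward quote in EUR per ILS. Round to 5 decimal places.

0.21423

T = 2 years.
EUR growth factor: (1 + 0.0478)^2 = 1.0978848.
Growth of 1 ILS over T: (1 + 0.0916)^2 = 1.1915906.
So F = 0.23251 × 1.0978848 / 1.1915906 = 0.2142256 (EUR/ILS).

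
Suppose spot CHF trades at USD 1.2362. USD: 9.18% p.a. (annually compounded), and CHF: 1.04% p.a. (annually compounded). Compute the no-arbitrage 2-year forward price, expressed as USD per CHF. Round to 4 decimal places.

1.4434

T = 2 years.
USD accumulates by (1 + 0.0918)^2 = 1.1920272.
CHF accumulates by (1 + 0.0104)^2 = 1.0209082.
CIP: F = S · (grow USD)/(grow CHF) = 1.2362 × 1.1920272/1.0209082 = 1.443405 USD per CHF.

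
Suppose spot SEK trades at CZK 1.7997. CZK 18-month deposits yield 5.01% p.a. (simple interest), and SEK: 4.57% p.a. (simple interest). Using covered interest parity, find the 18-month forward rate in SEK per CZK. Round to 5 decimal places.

0.55224

T = 18/12 years.
Growth of 1 CZK over T: 1 + 0.0501×18/12 = 1.075150.
Growth of 1 SEK over T: 1 + 0.0457×18/12 = 1.068550.
So F = 1.7997 × 1.075150 / 1.068550 = 1.810816 (CZK/SEK).
Quoted the other way: 1/1.810816 = 0.55224 SEK per CZK.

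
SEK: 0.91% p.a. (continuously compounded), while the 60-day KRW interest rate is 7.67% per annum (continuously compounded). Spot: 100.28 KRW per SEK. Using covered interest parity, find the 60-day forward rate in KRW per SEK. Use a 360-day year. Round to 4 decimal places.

T = 60/360 years.
KRW accumulates by e^(0.0767×60/360) = 1.012865389.
SEK growth factor: e^(0.0091×60/360) = 1.001517817.
Forward (KRW per SEK) = 100.28 × 1.012865389 / 1.001517817 = 101.416210.

101.4162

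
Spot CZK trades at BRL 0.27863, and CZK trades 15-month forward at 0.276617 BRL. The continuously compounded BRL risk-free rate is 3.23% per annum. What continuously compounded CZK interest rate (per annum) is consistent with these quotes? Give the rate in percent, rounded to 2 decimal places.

T = 15/12 years.
CIP gives F = S · g_BRL/g_CZK, so g_BRL/g_CZK = 0.276617/0.27863 = 0.9927754.
BRL growth factor: e^(0.0323×15/12) = 1.0412012.
So the CZK growth factor = 1.0487782.
Take logs: ln 1.0487782 / (15/12) = 0.038101, so 3.81%.

3.81%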